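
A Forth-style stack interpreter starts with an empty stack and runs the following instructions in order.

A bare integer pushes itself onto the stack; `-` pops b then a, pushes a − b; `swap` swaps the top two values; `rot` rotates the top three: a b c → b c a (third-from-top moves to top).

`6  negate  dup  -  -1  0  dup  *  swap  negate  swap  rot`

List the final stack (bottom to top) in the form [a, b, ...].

6      → [6]
negate → [-6]
dup    → [-6, -6]
-      → [0]
-1     → [0, -1]
0      → [0, -1, 0]
dup    → [0, -1, 0, 0]
*      → [0, -1, 0]
swap   → [0, 0, -1]
negate → [0, 0, 1]
swap   → [0, 1, 0]
rot    → [1, 0, 0]

[1, 0, 0]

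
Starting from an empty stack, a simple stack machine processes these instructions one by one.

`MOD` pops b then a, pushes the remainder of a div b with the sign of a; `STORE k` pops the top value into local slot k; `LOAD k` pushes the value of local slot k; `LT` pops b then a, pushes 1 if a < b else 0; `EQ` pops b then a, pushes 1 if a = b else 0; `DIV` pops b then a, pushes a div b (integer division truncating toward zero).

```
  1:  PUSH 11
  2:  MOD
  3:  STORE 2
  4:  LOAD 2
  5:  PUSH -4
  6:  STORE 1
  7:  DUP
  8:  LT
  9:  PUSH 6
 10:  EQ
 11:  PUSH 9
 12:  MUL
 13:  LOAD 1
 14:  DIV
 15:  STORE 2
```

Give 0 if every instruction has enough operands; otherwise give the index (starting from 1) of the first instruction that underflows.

2

PUSH 11 : 11
MOD  — needs 2 operands, stack has 1 → underflow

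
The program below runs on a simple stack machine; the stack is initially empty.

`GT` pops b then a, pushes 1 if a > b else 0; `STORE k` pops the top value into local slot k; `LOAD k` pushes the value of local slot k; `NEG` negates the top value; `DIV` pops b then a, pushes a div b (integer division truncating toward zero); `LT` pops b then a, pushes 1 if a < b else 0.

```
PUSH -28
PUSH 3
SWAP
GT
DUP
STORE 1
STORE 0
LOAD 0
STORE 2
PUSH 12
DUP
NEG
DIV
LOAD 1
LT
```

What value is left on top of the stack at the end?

1

PUSH -28 : [-28]
PUSH 3   : [-28, 3]
SWAP     : [3, -28]
GT       : [1]
DUP      : [1, 1]
STORE 1  : [1]
STORE 0  : []
LOAD 0   : [1]
STORE 2  : []
PUSH 12  : [12]
DUP      : [12, 12]
NEG      : [12, -12]
DIV      : [-1]
LOAD 1   : [-1, 1]
LT       : [1]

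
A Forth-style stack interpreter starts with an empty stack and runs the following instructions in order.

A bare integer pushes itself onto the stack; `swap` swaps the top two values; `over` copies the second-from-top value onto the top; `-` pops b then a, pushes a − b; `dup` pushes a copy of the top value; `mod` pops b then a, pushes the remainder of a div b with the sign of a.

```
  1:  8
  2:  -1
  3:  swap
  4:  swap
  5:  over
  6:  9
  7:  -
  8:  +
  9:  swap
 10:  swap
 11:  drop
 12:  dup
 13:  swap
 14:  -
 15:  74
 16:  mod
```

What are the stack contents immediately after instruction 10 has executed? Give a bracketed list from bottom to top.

[8, -2]

8    -> [8]
-1   -> [8, -1]
swap -> [-1, 8]
swap -> [8, -1]
over -> [8, -1, 8]
9    -> [8, -1, 8, 9]
-    -> [8, -1, -1]
+    -> [8, -2]
swap -> [-2, 8]
swap -> [8, -2]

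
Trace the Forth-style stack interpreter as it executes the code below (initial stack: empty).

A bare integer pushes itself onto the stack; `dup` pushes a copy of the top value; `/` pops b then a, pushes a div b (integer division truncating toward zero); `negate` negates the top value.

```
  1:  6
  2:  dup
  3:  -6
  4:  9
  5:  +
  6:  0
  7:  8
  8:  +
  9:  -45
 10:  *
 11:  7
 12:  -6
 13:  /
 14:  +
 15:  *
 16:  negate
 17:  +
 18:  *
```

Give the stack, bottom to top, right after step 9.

[6, 6, 3, 8, -45]

6   → [6]
dup → [6, 6]
-6  → [6, 6, -6]
9   → [6, 6, -6, 9]
+   → [6, 6, 3]
0   → [6, 6, 3, 0]
8   → [6, 6, 3, 0, 8]
+   → [6, 6, 3, 8]
-45 → [6, 6, 3, 8, -45]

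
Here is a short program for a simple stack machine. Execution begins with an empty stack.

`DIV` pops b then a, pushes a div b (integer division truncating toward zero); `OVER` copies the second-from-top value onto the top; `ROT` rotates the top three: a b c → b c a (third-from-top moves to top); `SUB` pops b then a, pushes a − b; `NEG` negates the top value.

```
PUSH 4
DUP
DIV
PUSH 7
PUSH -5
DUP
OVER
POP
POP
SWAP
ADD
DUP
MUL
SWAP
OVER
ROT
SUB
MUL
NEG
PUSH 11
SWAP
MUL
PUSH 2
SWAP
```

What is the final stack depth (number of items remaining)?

2

PUSH 4  → 4
DUP     → 4 4
DIV     → 1
PUSH 7  → 1 7
PUSH -5 → 1 7 -5
DUP     → 1 7 -5 -5
OVER    → 1 7 -5 -5 -5
POP     → 1 7 -5 -5
POP     → 1 7 -5
SWAP    → 1 -5 7
ADD     → 1 2
DUP     → 1 2 2
MUL     → 1 4
SWAP    → 4 1
OVER    → 4 1 4
ROT     → 1 4 4
SUB     → 1 0
MUL     → 0
NEG     → 0
PUSH 11 → 0 11
SWAP    → 11 0
MUL     → 0
PUSH 2  → 0 2
SWAP    → 2 0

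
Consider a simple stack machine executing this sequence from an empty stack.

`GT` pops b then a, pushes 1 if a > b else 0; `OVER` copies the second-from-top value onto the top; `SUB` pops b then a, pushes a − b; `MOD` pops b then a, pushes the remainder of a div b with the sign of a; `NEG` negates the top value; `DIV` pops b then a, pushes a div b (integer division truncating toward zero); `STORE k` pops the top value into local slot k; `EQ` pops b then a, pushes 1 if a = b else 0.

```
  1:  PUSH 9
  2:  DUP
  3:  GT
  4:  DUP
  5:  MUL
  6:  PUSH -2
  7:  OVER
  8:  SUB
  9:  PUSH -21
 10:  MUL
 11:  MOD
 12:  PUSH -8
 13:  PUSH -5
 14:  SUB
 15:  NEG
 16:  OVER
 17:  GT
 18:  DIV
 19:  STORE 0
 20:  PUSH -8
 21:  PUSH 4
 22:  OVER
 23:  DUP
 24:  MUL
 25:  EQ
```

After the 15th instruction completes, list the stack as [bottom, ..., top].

[0, 3]

PUSH 9    [9]
DUP       [9, 9]
GT        [0]
DUP       [0, 0]
MUL       [0]
PUSH -2   [0, -2]
OVER      [0, -2, 0]
SUB       [0, -2]
PUSH -21  [0, -2, -21]
MUL       [0, 42]
MOD       [0]
PUSH -8   [0, -8]
PUSH -5   [0, -8, -5]
SUB       [0, -3]
NEG       [0, 3]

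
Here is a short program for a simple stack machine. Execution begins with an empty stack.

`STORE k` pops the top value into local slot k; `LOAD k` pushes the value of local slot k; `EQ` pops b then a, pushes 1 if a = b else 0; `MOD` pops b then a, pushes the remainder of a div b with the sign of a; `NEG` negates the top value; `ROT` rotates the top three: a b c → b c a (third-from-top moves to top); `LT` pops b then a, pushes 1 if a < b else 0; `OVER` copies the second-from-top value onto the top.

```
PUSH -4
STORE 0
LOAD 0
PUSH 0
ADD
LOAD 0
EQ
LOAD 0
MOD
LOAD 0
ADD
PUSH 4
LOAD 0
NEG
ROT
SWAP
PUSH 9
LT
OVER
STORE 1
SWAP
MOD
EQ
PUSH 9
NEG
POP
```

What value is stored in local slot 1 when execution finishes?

PUSH -4 -> [-4]
STORE 0 -> []
LOAD 0  -> [-4]
PUSH 0  -> [-4, 0]
ADD     -> [-4]
LOAD 0  -> [-4, -4]
EQ      -> [1]
LOAD 0  -> [1, -4]
MOD     -> [1]
LOAD 0  -> [1, -4]
ADD     -> [-3]
PUSH 4  -> [-3, 4]
LOAD 0  -> [-3, 4, -4]
NEG     -> [-3, 4, 4]
ROT     -> [4, 4, -3]
SWAP    -> [4, -3, 4]
PUSH 9  -> [4, -3, 4, 9]
LT      -> [4, -3, 1]
OVER    -> [4, -3, 1, -3]
STORE 1 -> [4, -3, 1]
SWAP    -> [4, 1, -3]
MOD     -> [4, 1]
EQ      -> [0]
PUSH 9  -> [0, 9]
NEG     -> [0, -9]
POP     -> [0]

-3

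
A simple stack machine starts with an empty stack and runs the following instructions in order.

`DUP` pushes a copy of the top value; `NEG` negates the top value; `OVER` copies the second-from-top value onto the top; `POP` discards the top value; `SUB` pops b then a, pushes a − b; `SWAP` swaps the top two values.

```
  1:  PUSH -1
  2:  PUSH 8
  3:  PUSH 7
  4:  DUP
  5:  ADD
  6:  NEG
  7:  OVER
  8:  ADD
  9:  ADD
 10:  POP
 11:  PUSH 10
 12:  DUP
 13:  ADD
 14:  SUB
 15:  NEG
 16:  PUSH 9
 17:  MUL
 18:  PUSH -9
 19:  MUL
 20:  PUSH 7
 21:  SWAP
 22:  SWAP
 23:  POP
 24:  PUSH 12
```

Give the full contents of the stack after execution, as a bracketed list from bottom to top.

[-1701, 12]

PUSH -1 -> -1
PUSH 8  -> -1 8
PUSH 7  -> -1 8 7
DUP     -> -1 8 7 7
ADD     -> -1 8 14
NEG     -> -1 8 -14
OVER    -> -1 8 -14 8
ADD     -> -1 8 -6
ADD     -> -1 2
POP     -> -1
PUSH 10 -> -1 10
DUP     -> -1 10 10
ADD     -> -1 20
SUB     -> -21
NEG     -> 21
PUSH 9  -> 21 9
MUL     -> 189
PUSH -9 -> 189 -9
MUL     -> -1701
PUSH 7  -> -1701 7
SWAP    -> 7 -1701
SWAP    -> -1701 7
POP     -> -1701
PUSH 12 -> -1701 12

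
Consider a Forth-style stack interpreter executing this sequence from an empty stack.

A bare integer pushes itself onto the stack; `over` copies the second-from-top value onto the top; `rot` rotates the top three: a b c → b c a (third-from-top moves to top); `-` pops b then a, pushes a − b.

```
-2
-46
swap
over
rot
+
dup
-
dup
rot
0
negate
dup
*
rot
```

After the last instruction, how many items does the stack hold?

4

-2     → -2
-46    → -2 -46
swap   → -46 -2
over   → -46 -2 -46
rot    → -2 -46 -46
+      → -2 -92
dup    → -2 -92 -92
-      → -2 0
dup    → -2 0 0
rot    → 0 0 -2
0      → 0 0 -2 0
negate → 0 0 -2 0
dup    → 0 0 -2 0 0
*      → 0 0 -2 0
rot    → 0 -2 0 0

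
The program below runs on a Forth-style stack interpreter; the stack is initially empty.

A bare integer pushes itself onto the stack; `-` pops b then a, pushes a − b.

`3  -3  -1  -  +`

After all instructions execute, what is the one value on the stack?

3  : [3]
-3 : [3, -3]
-1 : [3, -3, -1]
-  : [3, -2]
+  : [1]

1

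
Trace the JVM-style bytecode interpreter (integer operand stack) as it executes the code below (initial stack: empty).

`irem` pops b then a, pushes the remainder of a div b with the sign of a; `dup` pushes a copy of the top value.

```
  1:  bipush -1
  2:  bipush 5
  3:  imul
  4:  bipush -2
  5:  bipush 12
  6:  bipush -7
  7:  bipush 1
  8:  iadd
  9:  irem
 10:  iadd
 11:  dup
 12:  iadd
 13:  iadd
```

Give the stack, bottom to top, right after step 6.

bipush -1 : -1
bipush 5  : -1 5
imul      : -5
bipush -2 : -5 -2
bipush 12 : -5 -2 12
bipush -7 : -5 -2 12 -7

[-5, -2, 12, -7]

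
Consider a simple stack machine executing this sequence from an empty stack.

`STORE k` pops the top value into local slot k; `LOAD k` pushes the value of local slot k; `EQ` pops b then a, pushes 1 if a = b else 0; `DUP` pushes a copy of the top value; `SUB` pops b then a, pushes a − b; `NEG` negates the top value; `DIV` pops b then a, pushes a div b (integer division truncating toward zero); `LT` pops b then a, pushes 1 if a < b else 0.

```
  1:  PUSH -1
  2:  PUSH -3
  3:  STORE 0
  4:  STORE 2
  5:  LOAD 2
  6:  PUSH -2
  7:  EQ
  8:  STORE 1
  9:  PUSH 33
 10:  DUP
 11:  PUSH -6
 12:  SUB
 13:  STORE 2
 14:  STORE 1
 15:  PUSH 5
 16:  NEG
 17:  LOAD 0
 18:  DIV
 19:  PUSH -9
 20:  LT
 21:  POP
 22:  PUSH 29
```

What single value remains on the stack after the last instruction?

PUSH -1  -1
PUSH -3  -1 -3
STORE 0  -1
STORE 2  (empty)
LOAD 2   -1
PUSH -2  -1 -2
EQ       0
STORE 1  (empty)
PUSH 33  33
DUP      33 33
PUSH -6  33 33 -6
SUB      33 39
STORE 2  33
STORE 1  (empty)
PUSH 5   5
NEG      -5
LOAD 0   -5 -3
DIV      1
PUSH -9  1 -9
LT       0
POP      (empty)
PUSH 29  29

29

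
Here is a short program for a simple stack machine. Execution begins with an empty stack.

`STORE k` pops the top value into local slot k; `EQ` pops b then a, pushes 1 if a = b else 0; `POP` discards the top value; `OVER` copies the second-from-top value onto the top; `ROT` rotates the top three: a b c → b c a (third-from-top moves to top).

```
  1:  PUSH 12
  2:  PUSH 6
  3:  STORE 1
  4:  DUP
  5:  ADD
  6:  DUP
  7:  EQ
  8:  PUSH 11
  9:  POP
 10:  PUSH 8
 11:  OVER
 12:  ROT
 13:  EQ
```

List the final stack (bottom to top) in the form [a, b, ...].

[8, 1]

PUSH 12 → [12]
PUSH 6  → [12, 6]
STORE 1 → [12]
DUP     → [12, 12]
ADD     → [24]
DUP     → [24, 24]
EQ      → [1]
PUSH 11 → [1, 11]
POP     → [1]
PUSH 8  → [1, 8]
OVER    → [1, 8, 1]
ROT     → [8, 1, 1]
EQ      → [8, 1]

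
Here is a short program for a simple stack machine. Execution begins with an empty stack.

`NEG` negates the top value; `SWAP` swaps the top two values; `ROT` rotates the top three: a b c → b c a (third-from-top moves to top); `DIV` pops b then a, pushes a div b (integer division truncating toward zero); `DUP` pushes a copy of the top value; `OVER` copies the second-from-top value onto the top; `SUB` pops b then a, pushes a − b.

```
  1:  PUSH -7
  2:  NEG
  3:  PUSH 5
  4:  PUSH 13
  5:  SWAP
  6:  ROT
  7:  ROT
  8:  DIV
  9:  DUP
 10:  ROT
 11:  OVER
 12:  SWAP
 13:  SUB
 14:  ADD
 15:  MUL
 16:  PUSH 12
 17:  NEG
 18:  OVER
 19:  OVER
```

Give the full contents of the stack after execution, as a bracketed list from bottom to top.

PUSH -7 → -7
NEG     → 7
PUSH 5  → 7 5
PUSH 13 → 7 5 13
SWAP    → 7 13 5
ROT     → 13 5 7
ROT     → 5 7 13
DIV     → 5 0
DUP     → 5 0 0
ROT     → 0 0 5
OVER    → 0 0 5 0
SWAP    → 0 0 0 5
SUB     → 0 0 -5
ADD     → 0 -5
MUL     → 0
PUSH 12 → 0 12
NEG     → 0 -12
OVER    → 0 -12 0
OVER    → 0 -12 0 -12

[0, -12, 0, -12]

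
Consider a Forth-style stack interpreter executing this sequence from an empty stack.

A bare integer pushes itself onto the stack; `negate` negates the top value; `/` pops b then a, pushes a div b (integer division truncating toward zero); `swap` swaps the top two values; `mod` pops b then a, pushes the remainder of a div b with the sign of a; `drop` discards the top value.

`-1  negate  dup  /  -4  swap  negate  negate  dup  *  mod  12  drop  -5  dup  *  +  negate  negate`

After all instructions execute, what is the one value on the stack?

-1     : [-1]
negate : [1]
dup    : [1, 1]
/      : [1]
-4     : [1, -4]
swap   : [-4, 1]
negate : [-4, -1]
negate : [-4, 1]
dup    : [-4, 1, 1]
*      : [-4, 1]
mod    : [0]
12     : [0, 12]
drop   : [0]
-5     : [0, -5]
dup    : [0, -5, -5]
*      : [0, 25]
+      : [25]
negate : [-25]
negate : [25]

25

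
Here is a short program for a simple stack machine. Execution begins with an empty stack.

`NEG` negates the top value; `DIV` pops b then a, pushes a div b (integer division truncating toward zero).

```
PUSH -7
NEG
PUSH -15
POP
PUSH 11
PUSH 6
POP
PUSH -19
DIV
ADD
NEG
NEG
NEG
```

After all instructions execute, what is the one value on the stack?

PUSH -7  -> -7
NEG      -> 7
PUSH -15 -> 7 -15
POP      -> 7
PUSH 11  -> 7 11
PUSH 6   -> 7 11 6
POP      -> 7 11
PUSH -19 -> 7 11 -19
DIV      -> 7 0
ADD      -> 7
NEG      -> -7
NEG      -> 7
NEG      -> -7

-7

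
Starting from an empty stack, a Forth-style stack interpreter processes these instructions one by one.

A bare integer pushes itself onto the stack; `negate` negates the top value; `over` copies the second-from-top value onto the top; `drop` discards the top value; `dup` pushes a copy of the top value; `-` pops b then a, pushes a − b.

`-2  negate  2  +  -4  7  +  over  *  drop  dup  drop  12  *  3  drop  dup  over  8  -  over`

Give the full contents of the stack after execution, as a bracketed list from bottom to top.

[48, 48, 40, 48]

-2     : -2
negate : 2
2      : 2 2
+      : 4
-4     : 4 -4
7      : 4 -4 7
+      : 4 3
over   : 4 3 4
*      : 4 12
drop   : 4
dup    : 4 4
drop   : 4
12     : 4 12
*      : 48
3      : 48 3
drop   : 48
dup    : 48 48
over   : 48 48 48
8      : 48 48 48 8
-      : 48 48 40
over   : 48 48 40 48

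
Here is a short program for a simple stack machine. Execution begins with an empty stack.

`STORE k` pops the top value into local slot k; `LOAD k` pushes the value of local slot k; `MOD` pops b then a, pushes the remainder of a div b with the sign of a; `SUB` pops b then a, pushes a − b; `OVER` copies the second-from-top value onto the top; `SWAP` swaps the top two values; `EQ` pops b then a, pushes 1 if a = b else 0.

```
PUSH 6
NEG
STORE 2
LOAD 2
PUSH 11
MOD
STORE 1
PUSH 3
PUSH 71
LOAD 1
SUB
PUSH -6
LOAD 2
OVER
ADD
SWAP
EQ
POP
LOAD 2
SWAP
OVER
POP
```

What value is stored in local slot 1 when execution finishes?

PUSH 6   6
NEG      -6
STORE 2  (empty)
LOAD 2   -6
PUSH 11  -6 11
MOD      -6
STORE 1  (empty)
PUSH 3   3
PUSH 71  3 71
LOAD 1   3 71 -6
SUB      3 77
PUSH -6  3 77 -6
LOAD 2   3 77 -6 -6
OVER     3 77 -6 -6 -6
ADD      3 77 -6 -12
SWAP     3 77 -12 -6
EQ       3 77 0
POP      3 77
LOAD 2   3 77 -6
SWAP     3 -6 77
OVER     3 -6 77 -6
POP      3 -6 77

-6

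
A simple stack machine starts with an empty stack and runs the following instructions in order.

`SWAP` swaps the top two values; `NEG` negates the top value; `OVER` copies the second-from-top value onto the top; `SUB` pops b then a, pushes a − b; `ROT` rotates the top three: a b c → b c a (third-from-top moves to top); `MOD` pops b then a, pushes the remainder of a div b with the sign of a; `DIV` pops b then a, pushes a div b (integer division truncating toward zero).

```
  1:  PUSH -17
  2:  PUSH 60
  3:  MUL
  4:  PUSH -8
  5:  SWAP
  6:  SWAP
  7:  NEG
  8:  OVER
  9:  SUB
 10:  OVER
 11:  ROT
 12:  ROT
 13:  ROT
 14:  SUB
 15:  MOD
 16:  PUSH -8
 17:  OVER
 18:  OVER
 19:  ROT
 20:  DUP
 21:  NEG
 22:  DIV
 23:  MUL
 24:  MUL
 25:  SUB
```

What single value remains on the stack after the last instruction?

7140

PUSH -17 → -17
PUSH 60  → -17 60
MUL      → -1020
PUSH -8  → -1020 -8
SWAP     → -8 -1020
SWAP     → -1020 -8
NEG      → -1020 8
OVER     → -1020 8 -1020
SUB      → -1020 1028
OVER     → -1020 1028 -1020
ROT      → 1028 -1020 -1020
ROT      → -1020 -1020 1028
ROT      → -1020 1028 -1020
SUB      → -1020 2048
MOD      → -1020
PUSH -8  → -1020 -8
OVER     → -1020 -8 -1020
OVER     → -1020 -8 -1020 -8
ROT      → -1020 -1020 -8 -8
DUP      → -1020 -1020 -8 -8 -8
NEG      → -1020 -1020 -8 -8 8
DIV      → -1020 -1020 -8 -1
MUL      → -1020 -1020 8
MUL      → -1020 -8160
SUB      → 7140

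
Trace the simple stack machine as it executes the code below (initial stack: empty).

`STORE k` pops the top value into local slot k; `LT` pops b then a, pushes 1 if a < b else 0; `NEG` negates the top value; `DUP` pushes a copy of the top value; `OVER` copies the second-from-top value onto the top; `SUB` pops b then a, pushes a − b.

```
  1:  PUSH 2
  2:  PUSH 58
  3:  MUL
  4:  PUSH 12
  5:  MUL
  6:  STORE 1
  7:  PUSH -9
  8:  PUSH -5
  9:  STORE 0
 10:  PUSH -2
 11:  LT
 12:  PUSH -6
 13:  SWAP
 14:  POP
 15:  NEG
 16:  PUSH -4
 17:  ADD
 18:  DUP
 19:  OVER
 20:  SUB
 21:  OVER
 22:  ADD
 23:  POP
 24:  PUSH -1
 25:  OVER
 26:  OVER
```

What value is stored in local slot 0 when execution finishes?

-5

PUSH 2  → [2]
PUSH 58 → [2, 58]
MUL     → [116]
PUSH 12 → [116, 12]
MUL     → [1392]
STORE 1 → []
PUSH -9 → [-9]
PUSH -5 → [-9, -5]
STORE 0 → [-9]
PUSH -2 → [-9, -2]
LT      → [1]
PUSH -6 → [1, -6]
SWAP    → [-6, 1]
POP     → [-6]
NEG     → [6]
PUSH -4 → [6, -4]
ADD     → [2]
DUP     → [2, 2]
OVER    → [2, 2, 2]
SUB     → [2, 0]
OVER    → [2, 0, 2]
ADD     → [2, 2]
POP     → [2]
PUSH -1 → [2, -1]
OVER    → [2, -1, 2]
OVER    → [2, -1, 2, -1]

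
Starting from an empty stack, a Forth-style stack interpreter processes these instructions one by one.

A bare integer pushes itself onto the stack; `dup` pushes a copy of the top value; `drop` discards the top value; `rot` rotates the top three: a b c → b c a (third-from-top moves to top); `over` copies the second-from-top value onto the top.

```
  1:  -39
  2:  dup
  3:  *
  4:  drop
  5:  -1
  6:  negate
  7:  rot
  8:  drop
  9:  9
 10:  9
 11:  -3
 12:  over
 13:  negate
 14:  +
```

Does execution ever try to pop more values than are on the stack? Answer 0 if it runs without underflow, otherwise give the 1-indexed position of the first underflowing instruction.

7

-39    -> [-39]
dup    -> [-39, -39]
*      -> [1521]
drop   -> []
-1     -> [-1]
negate -> [1]
rot  — needs 3 operands, stack has 1 → underflow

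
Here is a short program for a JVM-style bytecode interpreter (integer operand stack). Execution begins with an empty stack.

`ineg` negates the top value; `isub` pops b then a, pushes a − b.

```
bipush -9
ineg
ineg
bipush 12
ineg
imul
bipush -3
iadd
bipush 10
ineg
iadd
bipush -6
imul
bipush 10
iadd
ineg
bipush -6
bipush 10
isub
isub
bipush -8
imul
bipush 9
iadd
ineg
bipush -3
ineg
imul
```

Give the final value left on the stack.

13797

bipush -9  -9
ineg       9
ineg       -9
bipush 12  -9 12
ineg       -9 -12
imul       108
bipush -3  108 -3
iadd       105
bipush 10  105 10
ineg       105 -10
iadd       95
bipush -6  95 -6
imul       -570
bipush 10  -570 10
iadd       -560
ineg       560
bipush -6  560 -6
bipush 10  560 -6 10
isub       560 -16
isub       576
bipush -8  576 -8
imul       -4608
bipush 9   -4608 9
iadd       -4599
ineg       4599
bipush -3  4599 -3
ineg       4599 3
imul       13797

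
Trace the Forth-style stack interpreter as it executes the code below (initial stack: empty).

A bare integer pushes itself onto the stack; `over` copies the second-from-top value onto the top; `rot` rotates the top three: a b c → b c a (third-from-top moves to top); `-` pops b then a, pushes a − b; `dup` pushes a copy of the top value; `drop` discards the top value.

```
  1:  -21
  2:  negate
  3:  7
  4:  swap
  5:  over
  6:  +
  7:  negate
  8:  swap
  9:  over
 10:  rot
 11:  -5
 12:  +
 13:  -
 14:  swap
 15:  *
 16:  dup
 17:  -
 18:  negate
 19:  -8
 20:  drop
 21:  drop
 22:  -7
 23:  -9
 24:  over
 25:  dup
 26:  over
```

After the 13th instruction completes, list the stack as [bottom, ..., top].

[7, 5]

-21    → -21
negate → 21
7      → 21 7
swap   → 7 21
over   → 7 21 7
+      → 7 28
negate → 7 -28
swap   → -28 7
over   → -28 7 -28
rot    → 7 -28 -28
-5     → 7 -28 -28 -5
+      → 7 -28 -33
-      → 7 5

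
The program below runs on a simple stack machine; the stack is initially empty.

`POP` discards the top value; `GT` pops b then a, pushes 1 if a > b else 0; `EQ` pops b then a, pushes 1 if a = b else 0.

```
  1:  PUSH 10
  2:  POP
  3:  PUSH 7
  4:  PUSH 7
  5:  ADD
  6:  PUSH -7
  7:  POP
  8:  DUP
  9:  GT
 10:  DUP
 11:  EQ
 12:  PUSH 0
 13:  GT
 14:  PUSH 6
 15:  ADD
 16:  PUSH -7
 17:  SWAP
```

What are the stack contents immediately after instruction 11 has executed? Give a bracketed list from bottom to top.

[1]

PUSH 10  [10]
POP      []
PUSH 7   [7]
PUSH 7   [7, 7]
ADD      [14]
PUSH -7  [14, -7]
POP      [14]
DUP      [14, 14]
GT       [0]
DUP      [0, 0]
EQ       [1]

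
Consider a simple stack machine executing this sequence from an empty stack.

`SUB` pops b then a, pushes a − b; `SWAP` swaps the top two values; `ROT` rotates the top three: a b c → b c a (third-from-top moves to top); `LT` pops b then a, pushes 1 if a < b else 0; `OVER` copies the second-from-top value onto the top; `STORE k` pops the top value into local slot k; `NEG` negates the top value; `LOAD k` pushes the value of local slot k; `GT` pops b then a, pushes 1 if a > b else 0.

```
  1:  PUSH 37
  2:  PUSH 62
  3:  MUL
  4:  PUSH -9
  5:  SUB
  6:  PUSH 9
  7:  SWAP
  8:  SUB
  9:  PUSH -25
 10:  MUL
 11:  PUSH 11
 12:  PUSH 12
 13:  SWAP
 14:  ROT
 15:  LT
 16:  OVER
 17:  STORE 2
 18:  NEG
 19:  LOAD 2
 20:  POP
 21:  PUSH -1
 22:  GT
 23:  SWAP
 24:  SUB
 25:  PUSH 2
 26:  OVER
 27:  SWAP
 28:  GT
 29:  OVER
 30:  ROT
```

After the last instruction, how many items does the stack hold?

PUSH 37  → [37]
PUSH 62  → [37, 62]
MUL      → [2294]
PUSH -9  → [2294, -9]
SUB      → [2303]
PUSH 9   → [2303, 9]
SWAP     → [9, 2303]
SUB      → [-2294]
PUSH -25 → [-2294, -25]
MUL      → [57350]
PUSH 11  → [57350, 11]
PUSH 12  → [57350, 11, 12]
SWAP     → [57350, 12, 11]
ROT      → [12, 11, 57350]
LT       → [12, 1]
OVER     → [12, 1, 12]
STORE 2  → [12, 1]
NEG      → [12, -1]
LOAD 2   → [12, -1, 12]
POP      → [12, -1]
PUSH -1  → [12, -1, -1]
GT       → [12, 0]
SWAP     → [0, 12]
SUB      → [-12]
PUSH 2   → [-12, 2]
OVER     → [-12, 2, -12]
SWAP     → [-12, -12, 2]
GT       → [-12, 0]
OVER     → [-12, 0, -12]
ROT      → [0, -12, -12]

3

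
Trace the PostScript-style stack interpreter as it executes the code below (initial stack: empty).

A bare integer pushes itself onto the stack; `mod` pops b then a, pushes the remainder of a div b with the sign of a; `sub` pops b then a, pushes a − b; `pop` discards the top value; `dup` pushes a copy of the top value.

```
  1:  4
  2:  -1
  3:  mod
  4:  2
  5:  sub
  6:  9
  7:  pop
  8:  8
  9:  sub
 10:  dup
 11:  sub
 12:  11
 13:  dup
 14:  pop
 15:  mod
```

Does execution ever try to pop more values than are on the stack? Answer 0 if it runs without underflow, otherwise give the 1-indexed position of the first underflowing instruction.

4   : [4]
-1  : [4, -1]
mod : [0]
2   : [0, 2]
sub : [-2]
9   : [-2, 9]
pop : [-2]
8   : [-2, 8]
sub : [-10]
dup : [-10, -10]
sub : [0]
11  : [0, 11]
dup : [0, 11, 11]
pop : [0, 11]
mod : [0]

0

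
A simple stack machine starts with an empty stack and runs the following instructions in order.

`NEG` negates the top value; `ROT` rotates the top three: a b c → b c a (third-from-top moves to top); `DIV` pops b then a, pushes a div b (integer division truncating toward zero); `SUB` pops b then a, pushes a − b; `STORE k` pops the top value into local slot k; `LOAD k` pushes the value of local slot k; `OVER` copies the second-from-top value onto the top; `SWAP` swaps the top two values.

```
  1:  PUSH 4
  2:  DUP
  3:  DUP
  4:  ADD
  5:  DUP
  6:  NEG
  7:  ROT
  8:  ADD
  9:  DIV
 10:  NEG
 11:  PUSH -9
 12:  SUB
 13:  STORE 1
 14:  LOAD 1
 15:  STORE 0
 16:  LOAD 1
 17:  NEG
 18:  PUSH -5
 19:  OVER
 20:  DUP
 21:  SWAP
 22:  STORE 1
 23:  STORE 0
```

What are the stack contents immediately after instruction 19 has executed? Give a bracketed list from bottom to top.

[-11, -5, -11]

PUSH 4   4
DUP      4 4
DUP      4 4 4
ADD      4 8
DUP      4 8 8
NEG      4 8 -8
ROT      8 -8 4
ADD      8 -4
DIV      -2
NEG      2
PUSH -9  2 -9
SUB      11
STORE 1  (empty)
LOAD 1   11
STORE 0  (empty)
LOAD 1   11
NEG      -11
PUSH -5  -11 -5
OVER     -11 -5 -11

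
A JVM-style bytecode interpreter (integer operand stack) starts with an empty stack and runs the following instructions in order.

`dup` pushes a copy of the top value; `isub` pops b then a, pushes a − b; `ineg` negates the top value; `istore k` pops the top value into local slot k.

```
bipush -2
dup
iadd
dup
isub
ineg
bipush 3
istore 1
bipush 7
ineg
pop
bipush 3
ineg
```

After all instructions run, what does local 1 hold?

3

bipush -2 : [-2]
dup       : [-2, -2]
iadd      : [-4]
dup       : [-4, -4]
isub      : [0]
ineg      : [0]
bipush 3  : [0, 3]
istore 1  : [0]
bipush 7  : [0, 7]
ineg      : [0, -7]
pop       : [0]
bipush 3  : [0, 3]
ineg      : [0, -3]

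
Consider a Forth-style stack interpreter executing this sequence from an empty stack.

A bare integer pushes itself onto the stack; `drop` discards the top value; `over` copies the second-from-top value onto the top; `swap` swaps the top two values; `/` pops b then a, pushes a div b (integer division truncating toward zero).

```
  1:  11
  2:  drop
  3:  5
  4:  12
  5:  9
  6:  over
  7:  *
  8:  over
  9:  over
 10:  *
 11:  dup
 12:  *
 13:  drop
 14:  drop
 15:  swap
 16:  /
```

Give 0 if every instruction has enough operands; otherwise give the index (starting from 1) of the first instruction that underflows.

0

11    [11]
drop  []
5     [5]
12    [5, 12]
9     [5, 12, 9]
over  [5, 12, 9, 12]
*     [5, 12, 108]
over  [5, 12, 108, 12]
over  [5, 12, 108, 12, 108]
*     [5, 12, 108, 1296]
dup   [5, 12, 108, 1296, 1296]
*     [5, 12, 108, 1679616]
drop  [5, 12, 108]
drop  [5, 12]
swap  [12, 5]
/     [2]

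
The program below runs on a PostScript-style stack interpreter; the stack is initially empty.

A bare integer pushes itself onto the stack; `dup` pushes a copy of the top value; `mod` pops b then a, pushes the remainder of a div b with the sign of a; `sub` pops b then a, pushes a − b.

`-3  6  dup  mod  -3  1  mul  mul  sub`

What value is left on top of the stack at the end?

-3

-3  : [-3]
6   : [-3, 6]
dup : [-3, 6, 6]
mod : [-3, 0]
-3  : [-3, 0, -3]
1   : [-3, 0, -3, 1]
mul : [-3, 0, -3]
mul : [-3, 0]
sub : [-3]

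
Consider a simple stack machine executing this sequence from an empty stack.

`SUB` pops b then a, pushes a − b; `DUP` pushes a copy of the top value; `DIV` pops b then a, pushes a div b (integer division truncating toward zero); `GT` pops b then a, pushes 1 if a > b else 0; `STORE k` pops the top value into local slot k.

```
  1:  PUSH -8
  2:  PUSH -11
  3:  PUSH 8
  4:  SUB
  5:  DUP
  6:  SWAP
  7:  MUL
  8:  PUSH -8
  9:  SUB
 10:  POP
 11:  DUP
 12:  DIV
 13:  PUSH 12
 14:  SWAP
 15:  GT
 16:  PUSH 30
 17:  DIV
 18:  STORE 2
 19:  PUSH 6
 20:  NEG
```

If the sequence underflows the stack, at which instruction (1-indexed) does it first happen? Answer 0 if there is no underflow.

0

PUSH -8  → -8
PUSH -11 → -8 -11
PUSH 8   → -8 -11 8
SUB      → -8 -19
DUP      → -8 -19 -19
SWAP     → -8 -19 -19
MUL      → -8 361
PUSH -8  → -8 361 -8
SUB      → -8 369
POP      → -8
DUP      → -8 -8
DIV      → 1
PUSH 12  → 1 12
SWAP     → 12 1
GT       → 1
PUSH 30  → 1 30
DIV      → 0
STORE 2  → (empty)
PUSH 6   → 6
NEG      → -6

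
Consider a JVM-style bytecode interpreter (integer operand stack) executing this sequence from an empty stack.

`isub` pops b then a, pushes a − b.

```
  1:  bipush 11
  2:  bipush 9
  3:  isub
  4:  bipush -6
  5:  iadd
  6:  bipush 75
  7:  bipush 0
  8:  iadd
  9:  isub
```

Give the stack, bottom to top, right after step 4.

[2, -6]

bipush 11 → 11
bipush 9  → 11 9
isub      → 2
bipush -6 → 2 -6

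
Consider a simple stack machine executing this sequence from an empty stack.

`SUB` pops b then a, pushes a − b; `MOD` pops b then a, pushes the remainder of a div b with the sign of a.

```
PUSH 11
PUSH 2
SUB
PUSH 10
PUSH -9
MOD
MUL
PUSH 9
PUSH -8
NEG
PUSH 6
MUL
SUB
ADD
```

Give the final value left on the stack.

PUSH 11 → [11]
PUSH 2  → [11, 2]
SUB     → [9]
PUSH 10 → [9, 10]
PUSH -9 → [9, 10, -9]
MOD     → [9, 1]
MUL     → [9]
PUSH 9  → [9, 9]
PUSH -8 → [9, 9, -8]
NEG     → [9, 9, 8]
PUSH 6  → [9, 9, 8, 6]
MUL     → [9, 9, 48]
SUB     → [9, -39]
ADD     → [-30]

-30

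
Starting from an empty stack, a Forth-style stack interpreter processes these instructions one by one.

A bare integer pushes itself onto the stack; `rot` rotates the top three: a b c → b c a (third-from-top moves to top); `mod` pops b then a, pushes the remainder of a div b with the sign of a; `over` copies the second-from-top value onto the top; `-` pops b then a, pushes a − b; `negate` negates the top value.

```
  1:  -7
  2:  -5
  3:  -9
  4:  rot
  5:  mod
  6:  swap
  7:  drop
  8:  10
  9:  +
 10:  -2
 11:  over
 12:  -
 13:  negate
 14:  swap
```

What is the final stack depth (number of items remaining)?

-7     : [-7]
-5     : [-7, -5]
-9     : [-7, -5, -9]
rot    : [-5, -9, -7]
mod    : [-5, -2]
swap   : [-2, -5]
drop   : [-2]
10     : [-2, 10]
+      : [8]
-2     : [8, -2]
over   : [8, -2, 8]
-      : [8, -10]
negate : [8, 10]
swap   : [10, 8]

2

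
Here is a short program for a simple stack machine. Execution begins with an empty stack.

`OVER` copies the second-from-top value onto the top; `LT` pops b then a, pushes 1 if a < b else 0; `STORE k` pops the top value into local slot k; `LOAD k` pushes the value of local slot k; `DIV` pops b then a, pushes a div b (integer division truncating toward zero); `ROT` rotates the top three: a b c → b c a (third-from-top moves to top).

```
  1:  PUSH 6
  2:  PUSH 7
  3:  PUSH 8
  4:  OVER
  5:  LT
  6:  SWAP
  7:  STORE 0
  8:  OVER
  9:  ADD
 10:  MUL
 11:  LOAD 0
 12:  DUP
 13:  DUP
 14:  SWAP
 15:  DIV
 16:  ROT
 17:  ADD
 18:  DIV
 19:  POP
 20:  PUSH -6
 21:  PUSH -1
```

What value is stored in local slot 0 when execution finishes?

PUSH 6  -> 6
PUSH 7  -> 6 7
PUSH 8  -> 6 7 8
OVER    -> 6 7 8 7
LT      -> 6 7 0
SWAP    -> 6 0 7
STORE 0 -> 6 0
OVER    -> 6 0 6
ADD     -> 6 6
MUL     -> 36
LOAD 0  -> 36 7
DUP     -> 36 7 7
DUP     -> 36 7 7 7
SWAP    -> 36 7 7 7
DIV     -> 36 7 1
ROT     -> 7 1 36
ADD     -> 7 37
DIV     -> 0
POP     -> (empty)
PUSH -6 -> -6
PUSH -1 -> -6 -1

7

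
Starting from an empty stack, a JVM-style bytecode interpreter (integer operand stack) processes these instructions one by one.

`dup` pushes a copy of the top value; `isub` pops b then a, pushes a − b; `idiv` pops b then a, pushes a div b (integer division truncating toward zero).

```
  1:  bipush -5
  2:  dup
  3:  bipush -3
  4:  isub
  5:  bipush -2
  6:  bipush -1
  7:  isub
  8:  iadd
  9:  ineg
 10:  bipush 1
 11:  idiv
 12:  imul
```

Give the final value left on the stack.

-15

bipush -5  [-5]
dup        [-5, -5]
bipush -3  [-5, -5, -3]
isub       [-5, -2]
bipush -2  [-5, -2, -2]
bipush -1  [-5, -2, -2, -1]
isub       [-5, -2, -1]
iadd       [-5, -3]
ineg       [-5, 3]
bipush 1   [-5, 3, 1]
idiv       [-5, 3]
imul       [-15]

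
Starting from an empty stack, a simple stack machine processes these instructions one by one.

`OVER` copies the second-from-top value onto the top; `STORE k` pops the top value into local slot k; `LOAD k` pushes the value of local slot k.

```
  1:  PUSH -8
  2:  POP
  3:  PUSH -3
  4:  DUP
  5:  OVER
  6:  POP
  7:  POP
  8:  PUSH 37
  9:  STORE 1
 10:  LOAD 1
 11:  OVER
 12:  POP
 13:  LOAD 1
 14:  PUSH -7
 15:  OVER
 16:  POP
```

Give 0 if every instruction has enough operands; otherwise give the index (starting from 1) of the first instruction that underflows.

PUSH -8 -> -8
POP     -> (empty)
PUSH -3 -> -3
DUP     -> -3 -3
OVER    -> -3 -3 -3
POP     -> -3 -3
POP     -> -3
PUSH 37 -> -3 37
STORE 1 -> -3
LOAD 1  -> -3 37
OVER    -> -3 37 -3
POP     -> -3 37
LOAD 1  -> -3 37 37
PUSH -7 -> -3 37 37 -7
OVER    -> -3 37 37 -7 37
POP     -> -3 37 37 -7

0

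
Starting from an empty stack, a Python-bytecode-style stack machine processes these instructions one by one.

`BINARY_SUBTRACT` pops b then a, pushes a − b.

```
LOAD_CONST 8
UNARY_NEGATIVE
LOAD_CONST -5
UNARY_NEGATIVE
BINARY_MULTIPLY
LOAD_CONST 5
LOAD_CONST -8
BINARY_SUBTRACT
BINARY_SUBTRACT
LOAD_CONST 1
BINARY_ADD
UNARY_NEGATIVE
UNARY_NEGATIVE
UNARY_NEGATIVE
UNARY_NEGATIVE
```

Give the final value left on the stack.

LOAD_CONST 8     [8]
UNARY_NEGATIVE   [-8]
LOAD_CONST -5    [-8, -5]
UNARY_NEGATIVE   [-8, 5]
BINARY_MULTIPLY  [-40]
LOAD_CONST 5     [-40, 5]
LOAD_CONST -8    [-40, 5, -8]
BINARY_SUBTRACT  [-40, 13]
BINARY_SUBTRACT  [-53]
LOAD_CONST 1     [-53, 1]
BINARY_ADD       [-52]
UNARY_NEGATIVE   [52]
UNARY_NEGATIVE   [-52]
UNARY_NEGATIVE   [52]
UNARY_NEGATIVE   [-52]

-52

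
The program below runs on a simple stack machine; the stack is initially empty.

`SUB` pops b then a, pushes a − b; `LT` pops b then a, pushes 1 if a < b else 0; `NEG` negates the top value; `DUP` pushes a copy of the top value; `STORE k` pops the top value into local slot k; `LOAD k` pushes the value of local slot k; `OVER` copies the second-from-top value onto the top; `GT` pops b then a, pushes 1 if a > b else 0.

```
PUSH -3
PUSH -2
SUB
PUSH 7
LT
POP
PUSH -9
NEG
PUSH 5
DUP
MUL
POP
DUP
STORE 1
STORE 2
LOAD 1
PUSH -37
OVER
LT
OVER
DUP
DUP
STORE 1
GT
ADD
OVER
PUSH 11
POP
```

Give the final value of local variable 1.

9

PUSH -3  : [-3]
PUSH -2  : [-3, -2]
SUB      : [-1]
PUSH 7   : [-1, 7]
LT       : [1]
POP      : []
PUSH -9  : [-9]
NEG      : [9]
PUSH 5   : [9, 5]
DUP      : [9, 5, 5]
MUL      : [9, 25]
POP      : [9]
DUP      : [9, 9]
STORE 1  : [9]
STORE 2  : []
LOAD 1   : [9]
PUSH -37 : [9, -37]
OVER     : [9, -37, 9]
LT       : [9, 1]
OVER     : [9, 1, 9]
DUP      : [9, 1, 9, 9]
DUP      : [9, 1, 9, 9, 9]
STORE 1  : [9, 1, 9, 9]
GT       : [9, 1, 0]
ADD      : [9, 1]
OVER     : [9, 1, 9]
PUSH 11  : [9, 1, 9, 11]
POP      : [9, 1, 9]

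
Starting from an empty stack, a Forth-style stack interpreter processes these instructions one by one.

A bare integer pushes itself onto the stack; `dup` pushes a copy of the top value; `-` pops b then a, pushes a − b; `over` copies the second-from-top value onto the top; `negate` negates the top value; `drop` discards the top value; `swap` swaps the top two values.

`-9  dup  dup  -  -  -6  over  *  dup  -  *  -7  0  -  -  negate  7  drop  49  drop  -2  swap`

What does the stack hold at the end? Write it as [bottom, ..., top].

-9     → -9
dup    → -9 -9
dup    → -9 -9 -9
-      → -9 0
-      → -9
-6     → -9 -6
over   → -9 -6 -9
*      → -9 54
dup    → -9 54 54
-      → -9 0
*      → 0
-7     → 0 -7
0      → 0 -7 0
-      → 0 -7
-      → 7
negate → -7
7      → -7 7
drop   → -7
49     → -7 49
drop   → -7
-2     → -7 -2
swap   → -2 -7

[-2, -7]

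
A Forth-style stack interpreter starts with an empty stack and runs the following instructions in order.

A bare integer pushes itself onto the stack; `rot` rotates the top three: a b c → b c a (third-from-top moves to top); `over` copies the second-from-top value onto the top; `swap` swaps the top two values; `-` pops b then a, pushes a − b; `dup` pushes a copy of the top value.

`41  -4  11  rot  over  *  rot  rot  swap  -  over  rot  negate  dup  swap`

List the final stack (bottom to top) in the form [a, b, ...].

41     -> 41
-4     -> 41 -4
11     -> 41 -4 11
rot    -> -4 11 41
over   -> -4 11 41 11
*      -> -4 11 451
rot    -> 11 451 -4
rot    -> 451 -4 11
swap   -> 451 11 -4
-      -> 451 15
over   -> 451 15 451
rot    -> 15 451 451
negate -> 15 451 -451
dup    -> 15 451 -451 -451
swap   -> 15 451 -451 -451

[15, 451, -451, -451]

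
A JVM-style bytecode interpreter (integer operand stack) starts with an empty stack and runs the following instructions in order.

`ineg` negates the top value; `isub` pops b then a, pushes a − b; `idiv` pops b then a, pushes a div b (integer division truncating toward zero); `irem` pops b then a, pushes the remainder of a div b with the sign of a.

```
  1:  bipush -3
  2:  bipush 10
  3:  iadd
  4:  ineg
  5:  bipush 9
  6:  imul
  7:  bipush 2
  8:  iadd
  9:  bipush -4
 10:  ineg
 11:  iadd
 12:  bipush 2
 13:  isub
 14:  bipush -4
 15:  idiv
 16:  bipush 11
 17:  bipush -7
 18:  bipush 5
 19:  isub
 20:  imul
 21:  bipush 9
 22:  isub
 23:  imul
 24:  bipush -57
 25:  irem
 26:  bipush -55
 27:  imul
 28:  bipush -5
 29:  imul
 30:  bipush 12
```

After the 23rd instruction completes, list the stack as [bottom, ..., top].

bipush -3 : -3
bipush 10 : -3 10
iadd      : 7
ineg      : -7
bipush 9  : -7 9
imul      : -63
bipush 2  : -63 2
iadd      : -61
bipush -4 : -61 -4
ineg      : -61 4
iadd      : -57
bipush 2  : -57 2
isub      : -59
bipush -4 : -59 -4
idiv      : 14
bipush 11 : 14 11
bipush -7 : 14 11 -7
bipush 5  : 14 11 -7 5
isub      : 14 11 -12
imul      : 14 -132
bipush 9  : 14 -132 9
isub      : 14 -141
imul      : -1974

[-1974]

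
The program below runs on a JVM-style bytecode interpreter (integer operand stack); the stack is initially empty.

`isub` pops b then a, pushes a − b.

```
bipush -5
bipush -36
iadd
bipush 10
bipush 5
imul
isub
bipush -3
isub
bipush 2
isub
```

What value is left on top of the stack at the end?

bipush -5   -5
bipush -36  -5 -36
iadd        -41
bipush 10   -41 10
bipush 5    -41 10 5
imul        -41 50
isub        -91
bipush -3   -91 -3
isub        -88
bipush 2    -88 2
isub        -90

-90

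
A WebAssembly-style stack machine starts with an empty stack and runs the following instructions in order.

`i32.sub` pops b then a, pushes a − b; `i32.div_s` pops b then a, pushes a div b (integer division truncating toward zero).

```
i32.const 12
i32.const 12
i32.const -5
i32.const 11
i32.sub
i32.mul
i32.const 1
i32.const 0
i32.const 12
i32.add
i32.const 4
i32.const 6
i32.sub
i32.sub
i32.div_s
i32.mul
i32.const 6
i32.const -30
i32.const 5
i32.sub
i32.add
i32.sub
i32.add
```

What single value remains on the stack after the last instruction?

i32.const 12   [12]
i32.const 12   [12, 12]
i32.const -5   [12, 12, -5]
i32.const 11   [12, 12, -5, 11]
i32.sub        [12, 12, -16]
i32.mul        [12, -192]
i32.const 1    [12, -192, 1]
i32.const 0    [12, -192, 1, 0]
i32.const 12   [12, -192, 1, 0, 12]
i32.add        [12, -192, 1, 12]
i32.const 4    [12, -192, 1, 12, 4]
i32.const 6    [12, -192, 1, 12, 4, 6]
i32.sub        [12, -192, 1, 12, -2]
i32.sub        [12, -192, 1, 14]
i32.div_s      [12, -192, 0]
i32.mul        [12, 0]
i32.const 6    [12, 0, 6]
i32.const -30  [12, 0, 6, -30]
i32.const 5    [12, 0, 6, -30, 5]
i32.sub        [12, 0, 6, -35]
i32.add        [12, 0, -29]
i32.sub        [12, 29]
i32.add        [41]

41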